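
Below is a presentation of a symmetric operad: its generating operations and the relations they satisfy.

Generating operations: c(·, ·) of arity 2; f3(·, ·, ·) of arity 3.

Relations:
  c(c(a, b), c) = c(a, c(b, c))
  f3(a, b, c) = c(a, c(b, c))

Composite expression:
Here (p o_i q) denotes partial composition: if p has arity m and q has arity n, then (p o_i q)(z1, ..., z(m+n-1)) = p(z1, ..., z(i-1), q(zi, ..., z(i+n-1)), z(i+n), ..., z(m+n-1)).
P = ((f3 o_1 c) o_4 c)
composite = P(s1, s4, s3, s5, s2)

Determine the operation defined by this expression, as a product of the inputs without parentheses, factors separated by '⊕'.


s1 ⊕ s4 ⊕ s3 ⊕ s5 ⊕ s2

Associativity of f3 dissolves the nesting; only the s-input order survives.
c(s1, s4) flattens to s1 ⊕ s4
c(s5, s2) flattens to s5 ⊕ s2
f3(c(s1, s4), s3, c(s5, s2)) flattens to s1 ⊕ s4 ⊕ s3 ⊕ s5 ⊕ s2


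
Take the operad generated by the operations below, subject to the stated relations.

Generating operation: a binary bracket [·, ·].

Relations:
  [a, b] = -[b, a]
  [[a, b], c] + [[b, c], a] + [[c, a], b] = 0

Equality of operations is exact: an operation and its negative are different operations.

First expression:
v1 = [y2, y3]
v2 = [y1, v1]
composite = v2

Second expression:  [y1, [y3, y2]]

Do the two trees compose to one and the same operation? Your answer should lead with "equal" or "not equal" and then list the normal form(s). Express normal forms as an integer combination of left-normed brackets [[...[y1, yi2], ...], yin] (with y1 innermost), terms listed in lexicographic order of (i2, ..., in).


not equal: they reduce to [[y1, y2], y3] - [[y1, y3], y2] and -[[y1, y2], y3] + [[y1, y3], y2]

Reducing the first expression gives [[y1, y2], y3] - [[y1, y3], y2]
Reducing the second expression gives -[[y1, y2], y3] + [[y1, y3], y2]
Different reductions; not equal.


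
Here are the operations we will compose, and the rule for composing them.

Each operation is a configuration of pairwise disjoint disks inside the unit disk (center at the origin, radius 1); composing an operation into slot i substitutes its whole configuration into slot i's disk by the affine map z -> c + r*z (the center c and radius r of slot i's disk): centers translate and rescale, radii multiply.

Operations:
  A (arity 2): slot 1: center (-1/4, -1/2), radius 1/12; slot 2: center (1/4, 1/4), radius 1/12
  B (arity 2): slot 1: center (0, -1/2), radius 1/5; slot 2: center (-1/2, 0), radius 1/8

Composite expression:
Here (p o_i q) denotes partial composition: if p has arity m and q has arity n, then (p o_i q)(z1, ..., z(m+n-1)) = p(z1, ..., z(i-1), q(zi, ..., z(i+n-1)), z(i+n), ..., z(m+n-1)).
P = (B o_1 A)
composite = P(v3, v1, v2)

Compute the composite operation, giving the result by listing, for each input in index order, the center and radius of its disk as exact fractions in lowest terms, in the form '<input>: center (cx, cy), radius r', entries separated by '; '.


v1: center (1/20, -9/20), radius 1/60; v2: center (-1/2, 0), radius 1/8; v3: center (-1/20, -3/5), radius 1/60

Only the slot chain above each v matters under B; compose those maps.
for v3, the 2-step affine chain lands on center (-1/20, -3/5), radius 1/60
for v1, the 2-step affine chain lands on center (1/20, -9/20), radius 1/60
for v2, the 1-step affine chain lands on center (-1/2, 0), radius 1/8


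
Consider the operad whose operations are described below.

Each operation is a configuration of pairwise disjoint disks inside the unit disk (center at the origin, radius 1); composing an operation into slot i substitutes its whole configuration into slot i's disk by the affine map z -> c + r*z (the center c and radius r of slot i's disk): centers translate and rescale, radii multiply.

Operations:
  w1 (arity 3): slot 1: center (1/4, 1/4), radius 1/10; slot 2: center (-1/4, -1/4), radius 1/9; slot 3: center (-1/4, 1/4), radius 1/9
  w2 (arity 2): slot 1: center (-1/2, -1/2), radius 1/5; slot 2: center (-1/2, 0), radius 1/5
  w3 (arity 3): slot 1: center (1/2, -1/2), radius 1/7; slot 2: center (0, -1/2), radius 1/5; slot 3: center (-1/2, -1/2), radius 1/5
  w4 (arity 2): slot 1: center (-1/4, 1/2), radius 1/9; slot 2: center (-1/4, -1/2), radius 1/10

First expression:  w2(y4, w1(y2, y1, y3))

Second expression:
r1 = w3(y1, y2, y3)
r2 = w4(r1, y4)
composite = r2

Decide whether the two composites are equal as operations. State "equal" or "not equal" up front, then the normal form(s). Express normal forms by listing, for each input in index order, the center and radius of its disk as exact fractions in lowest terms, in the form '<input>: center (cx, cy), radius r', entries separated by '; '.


not equal — first y1: center (-11/20, -1/20), radius 1/45; y2: center (-9/20, 1/20), radius 1/50; y3: center (-11/20, 1/20), radius 1/45; y4: center (-1/2, -1/2), radius 1/5, second y1: center (-7/36, 4/9), radius 1/63; y2: center (-1/4, 4/9), radius 1/45; y3: center (-11/36, 4/9), radius 1/45; y4: center (-1/4, -1/2), radius 1/10

The first expression, normalized: y1: center (-11/20, -1/20), radius 1/45; y2: center (-9/20, 1/20), radius 1/50; y3: center (-11/20, 1/20), radius 1/45; y4: center (-1/2, -1/2), radius 1/5
The second expression, normalized: y1: center (-7/36, 4/9), radius 1/63; y2: center (-1/4, 4/9), radius 1/45; y3: center (-11/36, 4/9), radius 1/45; y4: center (-1/4, -1/2), radius 1/10
No match — not equal.


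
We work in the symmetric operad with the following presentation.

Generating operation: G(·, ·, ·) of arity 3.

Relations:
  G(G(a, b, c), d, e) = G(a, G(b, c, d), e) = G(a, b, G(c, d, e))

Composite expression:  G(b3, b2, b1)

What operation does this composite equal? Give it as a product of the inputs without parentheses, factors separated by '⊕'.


b3 ⊕ b2 ⊕ b1

Associativity of G dissolves the nesting; only the b-input order survives.
G(b3, b2, b1) reduces to b3 ⊕ b2 ⊕ b1


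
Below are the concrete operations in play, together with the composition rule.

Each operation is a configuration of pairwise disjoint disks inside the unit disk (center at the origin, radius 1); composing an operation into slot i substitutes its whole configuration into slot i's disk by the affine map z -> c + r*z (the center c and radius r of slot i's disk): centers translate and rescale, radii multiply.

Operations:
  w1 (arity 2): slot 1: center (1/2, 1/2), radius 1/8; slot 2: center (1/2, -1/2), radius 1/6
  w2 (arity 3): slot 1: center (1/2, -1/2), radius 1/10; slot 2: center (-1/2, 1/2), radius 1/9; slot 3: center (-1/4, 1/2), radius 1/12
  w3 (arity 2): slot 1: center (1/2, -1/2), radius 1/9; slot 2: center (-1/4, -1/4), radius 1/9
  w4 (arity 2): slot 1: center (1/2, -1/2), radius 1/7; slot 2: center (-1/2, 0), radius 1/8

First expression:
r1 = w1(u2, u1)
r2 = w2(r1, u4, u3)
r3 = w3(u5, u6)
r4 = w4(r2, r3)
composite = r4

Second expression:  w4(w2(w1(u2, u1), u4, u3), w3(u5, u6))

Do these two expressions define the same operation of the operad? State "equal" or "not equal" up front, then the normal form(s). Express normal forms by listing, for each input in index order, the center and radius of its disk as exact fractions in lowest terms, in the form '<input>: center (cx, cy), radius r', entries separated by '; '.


equal; the common form is u1: center (81/140, -81/140), radius 1/420; u2: center (81/140, -79/140), radius 1/560; u3: center (13/28, -3/7), radius 1/84; u4: center (3/7, -3/7), radius 1/63; u5: center (-7/16, -1/16), radius 1/72; u6: center (-17/32, -1/32), radius 1/72

The first expression reduces to u1: center (81/140, -81/140), radius 1/420; u2: center (81/140, -79/140), radius 1/560; u3: center (13/28, -3/7), radius 1/84; u4: center (3/7, -3/7), radius 1/63; u5: center (-7/16, -1/16), radius 1/72; u6: center (-17/32, -1/32), radius 1/72
The second expression reduces to u1: center (81/140, -81/140), radius 1/420; u2: center (81/140, -79/140), radius 1/560; u3: center (13/28, -3/7), radius 1/84; u4: center (3/7, -3/7), radius 1/63; u5: center (-7/16, -1/16), radius 1/72; u6: center (-17/32, -1/32), radius 1/72
Identical normal forms: equal.


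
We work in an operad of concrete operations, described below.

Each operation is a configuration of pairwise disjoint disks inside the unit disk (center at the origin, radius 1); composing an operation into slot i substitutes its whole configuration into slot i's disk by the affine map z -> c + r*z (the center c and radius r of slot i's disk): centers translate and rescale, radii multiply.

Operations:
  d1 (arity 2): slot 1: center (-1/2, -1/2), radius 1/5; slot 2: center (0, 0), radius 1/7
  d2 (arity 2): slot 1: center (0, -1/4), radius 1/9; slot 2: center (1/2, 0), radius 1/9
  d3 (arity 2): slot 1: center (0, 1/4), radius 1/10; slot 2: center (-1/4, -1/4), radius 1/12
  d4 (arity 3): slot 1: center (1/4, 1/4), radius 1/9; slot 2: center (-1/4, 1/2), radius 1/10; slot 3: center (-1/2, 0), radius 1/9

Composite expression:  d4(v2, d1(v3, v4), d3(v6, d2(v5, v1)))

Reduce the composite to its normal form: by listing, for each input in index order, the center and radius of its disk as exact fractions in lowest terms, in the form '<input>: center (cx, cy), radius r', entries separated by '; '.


v1: center (-113/216, -1/36), radius 1/972; v2: center (1/4, 1/4), radius 1/9; v3: center (-3/10, 9/20), radius 1/50; v4: center (-1/4, 1/2), radius 1/70; v5: center (-19/36, -13/432), radius 1/972; v6: center (-1/2, 1/36), radius 1/90

Follow each v-input down from d4: c' goes to c + r*c', radius to r*r'.
for v2, the 1-step affine chain lands on center (1/4, 1/4), radius 1/9
for v3, the 2-step affine chain lands on center (-3/10, 9/20), radius 1/50
for v4, the 2-step affine chain lands on center (-1/4, 1/2), radius 1/70
for v6, the 2-step affine chain lands on center (-1/2, 1/36), radius 1/90
for v5, the 3-step affine chain lands on center (-19/36, -13/432), radius 1/972
for v1, the 3-step affine chain lands on center (-113/216, -1/36), radius 1/972


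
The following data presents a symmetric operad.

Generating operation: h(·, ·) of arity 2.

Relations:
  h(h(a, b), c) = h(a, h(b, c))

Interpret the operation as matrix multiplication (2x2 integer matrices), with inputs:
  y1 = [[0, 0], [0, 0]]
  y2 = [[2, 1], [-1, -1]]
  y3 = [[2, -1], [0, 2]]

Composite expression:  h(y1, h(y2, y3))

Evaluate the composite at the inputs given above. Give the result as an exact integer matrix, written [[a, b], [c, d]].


h(y2, y3) = [[4, 0], [-2, -1]]
h(y1, h(y2, y3)) = [[0, 0], [0, 0]]

[[0, 0], [0, 0]]


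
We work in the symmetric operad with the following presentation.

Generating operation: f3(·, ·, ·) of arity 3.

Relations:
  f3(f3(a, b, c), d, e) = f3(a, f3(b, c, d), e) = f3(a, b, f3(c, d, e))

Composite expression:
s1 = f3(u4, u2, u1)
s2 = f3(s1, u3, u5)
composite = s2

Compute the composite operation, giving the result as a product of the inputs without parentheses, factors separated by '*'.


Key point: f3 is associative — brackets drop, the u-order remains.
f3(u4, u2, u1) reduces to u4 * u2 * u1
f3(f3(u4, u2, u1), u3, u5) reduces to u4 * u2 * u1 * u3 * u5

u4 * u2 * u1 * u3 * u5


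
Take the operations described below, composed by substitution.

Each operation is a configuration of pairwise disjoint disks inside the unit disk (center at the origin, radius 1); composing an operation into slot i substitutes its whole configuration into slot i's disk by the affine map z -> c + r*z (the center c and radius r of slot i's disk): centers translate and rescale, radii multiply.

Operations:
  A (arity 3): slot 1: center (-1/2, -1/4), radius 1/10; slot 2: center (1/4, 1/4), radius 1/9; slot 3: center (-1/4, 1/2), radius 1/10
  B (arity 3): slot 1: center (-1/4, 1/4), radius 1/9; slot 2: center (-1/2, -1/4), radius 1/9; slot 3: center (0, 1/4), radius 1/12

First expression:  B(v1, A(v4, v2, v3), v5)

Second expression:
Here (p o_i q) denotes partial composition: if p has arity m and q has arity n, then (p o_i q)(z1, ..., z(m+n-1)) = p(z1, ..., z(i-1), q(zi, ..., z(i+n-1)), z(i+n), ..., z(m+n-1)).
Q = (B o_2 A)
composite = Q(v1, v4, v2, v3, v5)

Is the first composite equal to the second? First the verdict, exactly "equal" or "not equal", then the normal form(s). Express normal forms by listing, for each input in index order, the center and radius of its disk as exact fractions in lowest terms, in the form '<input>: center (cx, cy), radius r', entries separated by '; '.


Normal form of the first expression: v1: center (-1/4, 1/4), radius 1/9; v2: center (-17/36, -2/9), radius 1/81; v3: center (-19/36, -7/36), radius 1/90; v4: center (-5/9, -5/18), radius 1/90; v5: center (0, 1/4), radius 1/12
Normal form of the second expression: v1: center (-1/4, 1/4), radius 1/9; v2: center (-17/36, -2/9), radius 1/81; v3: center (-19/36, -7/36), radius 1/90; v4: center (-5/9, -5/18), radius 1/90; v5: center (0, 1/4), radius 1/12
Identical normal forms: equal.

equal; both compose to v1: center (-1/4, 1/4), radius 1/9; v2: center (-17/36, -2/9), radius 1/81; v3: center (-19/36, -7/36), radius 1/90; v4: center (-5/9, -5/18), radius 1/90; v5: center (0, 1/4), radius 1/12


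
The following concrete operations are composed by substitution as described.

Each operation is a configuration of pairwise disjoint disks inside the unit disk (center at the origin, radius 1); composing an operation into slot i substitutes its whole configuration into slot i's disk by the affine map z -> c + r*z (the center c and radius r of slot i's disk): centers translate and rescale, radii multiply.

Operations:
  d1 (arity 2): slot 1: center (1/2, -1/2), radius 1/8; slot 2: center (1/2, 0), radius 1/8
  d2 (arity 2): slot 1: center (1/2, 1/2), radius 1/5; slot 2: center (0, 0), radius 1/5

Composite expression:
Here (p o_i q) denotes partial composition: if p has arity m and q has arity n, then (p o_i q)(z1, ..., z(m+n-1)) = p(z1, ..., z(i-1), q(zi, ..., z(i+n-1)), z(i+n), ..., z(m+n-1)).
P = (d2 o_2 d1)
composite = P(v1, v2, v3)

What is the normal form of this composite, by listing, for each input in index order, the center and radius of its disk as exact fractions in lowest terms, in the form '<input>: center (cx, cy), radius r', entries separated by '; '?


Follow each v-input down from d2: c' goes to c + r*c', radius to r*r'.
for v1, the 1-step affine chain lands on center (1/2, 1/2), radius 1/5
for v2, the 2-step affine chain lands on center (1/10, -1/10), radius 1/40
for v3, the 2-step affine chain lands on center (1/10, 0), radius 1/40

v1: center (1/2, 1/2), radius 1/5; v2: center (1/10, -1/10), radius 1/40; v3: center (1/10, 0), radius 1/40


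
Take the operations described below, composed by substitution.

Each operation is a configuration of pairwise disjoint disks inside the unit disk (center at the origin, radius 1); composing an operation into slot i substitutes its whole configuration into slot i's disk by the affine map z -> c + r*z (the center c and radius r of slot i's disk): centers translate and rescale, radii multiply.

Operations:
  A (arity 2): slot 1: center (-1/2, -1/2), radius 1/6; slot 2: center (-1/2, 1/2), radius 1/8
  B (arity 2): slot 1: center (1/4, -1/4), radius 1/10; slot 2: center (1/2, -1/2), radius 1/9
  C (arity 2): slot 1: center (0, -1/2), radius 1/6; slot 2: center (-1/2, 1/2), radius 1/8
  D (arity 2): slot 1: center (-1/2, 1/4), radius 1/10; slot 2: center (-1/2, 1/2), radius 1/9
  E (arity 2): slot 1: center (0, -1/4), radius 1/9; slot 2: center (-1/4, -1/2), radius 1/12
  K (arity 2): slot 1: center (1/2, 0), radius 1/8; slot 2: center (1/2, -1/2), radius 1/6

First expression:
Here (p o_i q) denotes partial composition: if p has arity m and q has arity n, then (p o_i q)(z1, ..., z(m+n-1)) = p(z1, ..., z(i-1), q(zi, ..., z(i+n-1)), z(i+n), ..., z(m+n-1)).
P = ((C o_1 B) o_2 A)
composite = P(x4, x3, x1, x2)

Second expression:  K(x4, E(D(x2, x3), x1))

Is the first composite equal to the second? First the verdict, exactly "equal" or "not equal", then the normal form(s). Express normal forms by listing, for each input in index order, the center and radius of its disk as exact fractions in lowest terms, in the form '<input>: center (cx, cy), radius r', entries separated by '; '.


not equal; the first gives x1: center (2/27, -31/54), radius 1/432; x2: center (-1/2, 1/2), radius 1/8; x3: center (2/27, -16/27), radius 1/324; x4: center (1/24, -13/24), radius 1/60 and the second x1: center (11/24, -7/12), radius 1/72; x2: center (53/108, -29/54), radius 1/540; x3: center (53/108, -115/216), radius 1/486; x4: center (1/2, 0), radius 1/8

Normal form of the first expression: x1: center (2/27, -31/54), radius 1/432; x2: center (-1/2, 1/2), radius 1/8; x3: center (2/27, -16/27), radius 1/324; x4: center (1/24, -13/24), radius 1/60
Normal form of the second expression: x1: center (11/24, -7/12), radius 1/72; x2: center (53/108, -29/54), radius 1/540; x3: center (53/108, -115/216), radius 1/486; x4: center (1/2, 0), radius 1/8
The forms do not match — not equal.


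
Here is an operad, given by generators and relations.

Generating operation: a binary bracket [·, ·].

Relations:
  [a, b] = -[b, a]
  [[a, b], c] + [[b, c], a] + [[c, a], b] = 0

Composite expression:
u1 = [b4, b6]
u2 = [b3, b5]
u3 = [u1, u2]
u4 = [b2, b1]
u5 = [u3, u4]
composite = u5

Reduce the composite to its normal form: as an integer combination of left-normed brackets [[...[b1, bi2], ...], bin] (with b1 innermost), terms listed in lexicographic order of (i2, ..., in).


-[[[[[b1, b2], b3], b5], b4], b6] + [[[[[b1, b2], b3], b5], b6], b4] + [[[[[b1, b2], b4], b6], b3], b5] - [[[[[b1, b2], b4], b6], b5], b3] + [[[[[b1, b2], b5], b3], b4], b6] - [[[[[b1, b2], b5], b3], b6], b4] - [[[[[b1, b2], b6], b4], b3], b5] + [[[[[b1, b2], b6], b4], b5], b3]

Antisymmetry and Jacobi reduce to b1-anchored left-normed brackets.
Composite bracket: [[[b4, b6], [b3, b5]], [b2, b1]]
Expanding via [a, b] = ab - ba: 32 signed words (2^5 = 32).
Keep just the words that open with b1:
  b1b2b3b5b4b6 (sign -1) contributes -[[[[[b1, b2], b3], b5], b4], b6]
  b1b2b3b5b6b4 (sign +1) contributes +[[[[[b1, b2], b3], b5], b6], b4]
  b1b2b4b6b3b5 (sign +1) contributes +[[[[[b1, b2], b4], b6], b3], b5]
  b1b2b4b6b5b3 (sign -1) contributes -[[[[[b1, b2], b4], b6], b5], b3]
  b1b2b5b3b4b6 (sign +1) contributes +[[[[[b1, b2], b5], b3], b4], b6]
  b1b2b5b3b6b4 (sign -1) contributes -[[[[[b1, b2], b5], b3], b6], b4]
  b1b2b6b4b3b5 (sign -1) contributes -[[[[[b1, b2], b6], b4], b3], b5]
  b1b2b6b4b5b3 (sign +1) contributes +[[[[[b1, b2], b6], b4], b5], b3]


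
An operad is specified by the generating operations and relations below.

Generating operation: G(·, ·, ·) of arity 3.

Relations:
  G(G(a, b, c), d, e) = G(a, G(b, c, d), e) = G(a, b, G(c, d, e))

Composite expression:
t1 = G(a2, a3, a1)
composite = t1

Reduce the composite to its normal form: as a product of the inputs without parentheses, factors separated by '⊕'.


a2 ⊕ a3 ⊕ a1

Every regrouping of G is equal, so read the a-inputs in written order.
G(a2, a3, a1) reduces to a2 ⊕ a3 ⊕ a1


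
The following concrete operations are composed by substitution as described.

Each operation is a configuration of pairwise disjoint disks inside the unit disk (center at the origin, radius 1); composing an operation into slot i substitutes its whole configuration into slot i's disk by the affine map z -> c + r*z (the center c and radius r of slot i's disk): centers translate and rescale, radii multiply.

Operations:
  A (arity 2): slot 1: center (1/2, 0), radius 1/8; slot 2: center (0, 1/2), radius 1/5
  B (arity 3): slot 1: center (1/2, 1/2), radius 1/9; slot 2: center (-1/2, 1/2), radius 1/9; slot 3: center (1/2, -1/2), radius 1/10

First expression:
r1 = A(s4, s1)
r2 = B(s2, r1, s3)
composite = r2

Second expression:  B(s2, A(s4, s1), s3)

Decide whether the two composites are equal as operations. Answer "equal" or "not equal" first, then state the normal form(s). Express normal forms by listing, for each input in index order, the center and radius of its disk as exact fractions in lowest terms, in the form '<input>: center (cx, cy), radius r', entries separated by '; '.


The first expression, normalized: s1: center (-1/2, 5/9), radius 1/45; s2: center (1/2, 1/2), radius 1/9; s3: center (1/2, -1/2), radius 1/10; s4: center (-4/9, 1/2), radius 1/72
The second expression, normalized: s1: center (-1/2, 5/9), radius 1/45; s2: center (1/2, 1/2), radius 1/9; s3: center (1/2, -1/2), radius 1/10; s4: center (-4/9, 1/2), radius 1/72
Both agree, so they are equal.

equal: each reduces to s1: center (-1/2, 5/9), radius 1/45; s2: center (1/2, 1/2), radius 1/9; s3: center (1/2, -1/2), radius 1/10; s4: center (-4/9, 1/2), radius 1/72


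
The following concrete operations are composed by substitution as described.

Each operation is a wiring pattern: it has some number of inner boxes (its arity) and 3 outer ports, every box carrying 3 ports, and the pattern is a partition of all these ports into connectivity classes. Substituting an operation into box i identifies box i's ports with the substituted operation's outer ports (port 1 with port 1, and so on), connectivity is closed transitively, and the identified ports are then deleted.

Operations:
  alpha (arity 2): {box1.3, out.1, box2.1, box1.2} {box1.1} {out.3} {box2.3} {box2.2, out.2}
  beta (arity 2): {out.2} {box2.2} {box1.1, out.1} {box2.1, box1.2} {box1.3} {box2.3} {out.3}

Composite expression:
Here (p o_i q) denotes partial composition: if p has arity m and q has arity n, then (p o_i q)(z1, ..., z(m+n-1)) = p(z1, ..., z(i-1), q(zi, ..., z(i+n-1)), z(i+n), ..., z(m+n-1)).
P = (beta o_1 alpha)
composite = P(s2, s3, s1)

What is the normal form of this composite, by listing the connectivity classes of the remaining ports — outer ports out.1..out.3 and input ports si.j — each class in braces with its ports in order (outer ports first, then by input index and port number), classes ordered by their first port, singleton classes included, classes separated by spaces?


{out.1, s2.2, s2.3, s3.1} {out.2} {out.3} {s1.1, s3.2} {s1.2} {s1.3} {s2.1} {s3.3}

After gluing at beta, chains via deleted ports link the s-ports.
after alpha, the pattern on (s2, s3) reads {out.1, s2.2, s2.3, s3.1} {out.2, s3.2} {out.3} {s2.1} {s3.3} (out.j = its outer ports)
after beta, the pattern on (s2, s3, s1) reads {out.1, s2.2, s2.3, s3.1} {out.2} {out.3} {s1.1, s3.2} {s1.2} {s1.3} {s2.1} {s3.3} (out.j = its outer ports)


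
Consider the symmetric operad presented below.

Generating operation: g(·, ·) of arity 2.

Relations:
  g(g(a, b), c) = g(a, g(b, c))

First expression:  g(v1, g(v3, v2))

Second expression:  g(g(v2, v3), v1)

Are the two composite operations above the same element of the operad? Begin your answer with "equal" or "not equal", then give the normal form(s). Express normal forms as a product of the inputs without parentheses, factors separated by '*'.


The first expression reduces to v1 * v3 * v2
The second expression reduces to v2 * v3 * v1
The forms do not match — not equal.

not equal: they reduce to v1 * v3 * v2 and v2 * v3 * v1


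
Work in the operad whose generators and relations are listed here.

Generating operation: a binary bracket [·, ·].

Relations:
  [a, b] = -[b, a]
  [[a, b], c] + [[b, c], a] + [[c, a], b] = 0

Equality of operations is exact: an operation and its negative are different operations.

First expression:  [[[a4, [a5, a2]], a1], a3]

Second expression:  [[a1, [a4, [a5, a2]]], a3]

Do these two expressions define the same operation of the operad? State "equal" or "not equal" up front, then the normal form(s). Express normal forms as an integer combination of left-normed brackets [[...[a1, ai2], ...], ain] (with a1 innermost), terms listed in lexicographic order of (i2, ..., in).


not equal: they reduce to -[[[[a1, a2], a5], a4], a3] + [[[[a1, a4], a2], a5], a3] - [[[[a1, a4], a5], a2], a3] + [[[[a1, a5], a2], a4], a3] and [[[[a1, a2], a5], a4], a3] - [[[[a1, a4], a2], a5], a3] + [[[[a1, a4], a5], a2], a3] - [[[[a1, a5], a2], a4], a3]


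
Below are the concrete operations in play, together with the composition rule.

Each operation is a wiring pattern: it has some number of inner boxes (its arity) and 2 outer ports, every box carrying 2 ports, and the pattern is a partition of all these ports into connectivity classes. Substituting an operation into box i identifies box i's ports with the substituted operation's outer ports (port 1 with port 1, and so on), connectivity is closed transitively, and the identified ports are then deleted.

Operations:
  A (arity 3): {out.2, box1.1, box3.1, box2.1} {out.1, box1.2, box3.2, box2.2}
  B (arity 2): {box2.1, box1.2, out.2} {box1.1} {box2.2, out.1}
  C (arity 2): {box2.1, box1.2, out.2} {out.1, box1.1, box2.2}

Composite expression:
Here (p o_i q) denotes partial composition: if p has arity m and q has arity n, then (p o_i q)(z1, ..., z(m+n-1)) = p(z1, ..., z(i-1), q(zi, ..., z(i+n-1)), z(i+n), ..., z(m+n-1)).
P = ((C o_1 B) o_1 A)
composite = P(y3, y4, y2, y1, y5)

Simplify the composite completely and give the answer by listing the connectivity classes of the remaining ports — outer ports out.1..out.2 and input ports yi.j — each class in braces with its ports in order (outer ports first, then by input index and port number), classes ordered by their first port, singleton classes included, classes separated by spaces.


Substituting into C glues patterns; closure does the rest.
A over (y3, y4, y2) gives {out.1, y2.2, y3.2, y4.2} {out.2, y2.1, y3.1, y4.1}, out.j being that stage's outer ports
B over (y3, y4, y2, y1) gives {out.1, y1.2} {out.2, y1.1, y2.1, y3.1, y4.1} {y2.2, y3.2, y4.2}, out.j being that stage's outer ports
C over (y3, y4, y2, y1, y5) gives {out.1, y1.2, y5.2} {out.2, y1.1, y2.1, y3.1, y4.1, y5.1} {y2.2, y3.2, y4.2}, out.j being that stage's outer ports

{out.1, y1.2, y5.2} {out.2, y1.1, y2.1, y3.1, y4.1, y5.1} {y2.2, y3.2, y4.2}


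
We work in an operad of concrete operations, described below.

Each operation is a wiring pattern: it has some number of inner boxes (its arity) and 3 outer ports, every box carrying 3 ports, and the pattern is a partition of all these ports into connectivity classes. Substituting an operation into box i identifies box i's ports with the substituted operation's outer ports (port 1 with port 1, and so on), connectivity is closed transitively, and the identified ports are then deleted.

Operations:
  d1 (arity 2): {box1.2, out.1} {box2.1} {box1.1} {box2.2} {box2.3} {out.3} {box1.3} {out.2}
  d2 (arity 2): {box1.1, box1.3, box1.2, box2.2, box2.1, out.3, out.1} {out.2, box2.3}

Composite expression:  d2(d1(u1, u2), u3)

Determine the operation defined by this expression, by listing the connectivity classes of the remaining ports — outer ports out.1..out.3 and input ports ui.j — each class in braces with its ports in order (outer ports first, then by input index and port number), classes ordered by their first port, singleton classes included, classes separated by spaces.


{out.1, out.3, u1.2, u3.1, u3.2} {out.2, u3.3} {u1.1} {u1.3} {u2.1} {u2.2} {u2.3}

Connectivity passes through glued d2-boundaries; trace each wire chain.
composing d1 on (u1, u2), with out.j its own outer ports: {out.1, u1.2} {out.2} {out.3} {u1.1} {u1.3} {u2.1} {u2.2} {u2.3}
composing d2 on (u1, u2, u3), with out.j its own outer ports: {out.1, out.3, u1.2, u3.1, u3.2} {out.2, u3.3} {u1.1} {u1.3} {u2.1} {u2.2} {u2.3}


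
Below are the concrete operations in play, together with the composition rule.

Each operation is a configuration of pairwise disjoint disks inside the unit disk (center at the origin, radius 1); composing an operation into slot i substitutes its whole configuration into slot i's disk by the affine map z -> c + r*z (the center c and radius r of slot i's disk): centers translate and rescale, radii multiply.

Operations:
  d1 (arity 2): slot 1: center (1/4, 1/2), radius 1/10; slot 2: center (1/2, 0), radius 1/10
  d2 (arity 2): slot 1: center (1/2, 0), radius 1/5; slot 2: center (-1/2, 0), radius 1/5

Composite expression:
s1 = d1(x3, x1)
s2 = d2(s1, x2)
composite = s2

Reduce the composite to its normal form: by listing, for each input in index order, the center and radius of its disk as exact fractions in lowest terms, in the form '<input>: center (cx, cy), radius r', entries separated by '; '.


x1: center (3/5, 0), radius 1/50; x2: center (-1/2, 0), radius 1/5; x3: center (11/20, 1/10), radius 1/50

Below d2, radii multiply path by path; the x-disk centers shift.
x3: after 2 affine steps, its disk has center (11/20, 1/10), radius 1/50
x1: after 2 affine steps, its disk has center (3/5, 0), radius 1/50
x2: after 1 affine step, its disk has center (-1/2, 0), radius 1/5


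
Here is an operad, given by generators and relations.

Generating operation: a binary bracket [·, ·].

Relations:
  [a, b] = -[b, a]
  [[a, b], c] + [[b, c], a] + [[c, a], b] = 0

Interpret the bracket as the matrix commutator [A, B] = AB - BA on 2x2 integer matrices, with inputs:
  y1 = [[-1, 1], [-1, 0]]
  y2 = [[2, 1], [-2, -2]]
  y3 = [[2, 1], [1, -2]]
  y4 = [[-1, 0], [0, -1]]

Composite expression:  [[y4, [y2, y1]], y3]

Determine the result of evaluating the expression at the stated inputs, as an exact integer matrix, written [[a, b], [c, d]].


[[0, 0], [0, 0]]


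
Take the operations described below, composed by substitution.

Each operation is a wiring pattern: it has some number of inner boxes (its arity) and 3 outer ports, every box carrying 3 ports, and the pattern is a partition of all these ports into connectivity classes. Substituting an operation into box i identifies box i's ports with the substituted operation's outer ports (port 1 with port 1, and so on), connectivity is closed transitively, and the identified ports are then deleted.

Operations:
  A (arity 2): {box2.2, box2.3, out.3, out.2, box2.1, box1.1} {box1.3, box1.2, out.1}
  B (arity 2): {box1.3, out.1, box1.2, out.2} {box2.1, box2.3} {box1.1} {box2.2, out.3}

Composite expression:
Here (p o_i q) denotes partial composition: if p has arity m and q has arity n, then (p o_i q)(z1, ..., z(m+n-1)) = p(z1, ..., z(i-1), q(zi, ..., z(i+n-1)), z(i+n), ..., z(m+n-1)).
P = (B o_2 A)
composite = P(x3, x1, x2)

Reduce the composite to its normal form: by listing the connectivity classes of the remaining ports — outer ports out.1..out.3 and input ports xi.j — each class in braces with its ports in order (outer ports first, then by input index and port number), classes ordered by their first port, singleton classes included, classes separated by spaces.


Connectivity passes through glued B-boundaries; trace each wire chain.
stage A: inputs (x1, x2), connectivity {out.1, x1.2, x1.3} {out.2, out.3, x1.1, x2.1, x2.2, x2.3}, out.j its boundary
stage B: inputs (x3, x1, x2), connectivity {out.1, out.2, x3.2, x3.3} {out.3, x1.1, x1.2, x1.3, x2.1, x2.2, x2.3} {x3.1}, out.j its boundary

{out.1, out.2, x3.2, x3.3} {out.3, x1.1, x1.2, x1.3, x2.1, x2.2, x2.3} {x3.1}


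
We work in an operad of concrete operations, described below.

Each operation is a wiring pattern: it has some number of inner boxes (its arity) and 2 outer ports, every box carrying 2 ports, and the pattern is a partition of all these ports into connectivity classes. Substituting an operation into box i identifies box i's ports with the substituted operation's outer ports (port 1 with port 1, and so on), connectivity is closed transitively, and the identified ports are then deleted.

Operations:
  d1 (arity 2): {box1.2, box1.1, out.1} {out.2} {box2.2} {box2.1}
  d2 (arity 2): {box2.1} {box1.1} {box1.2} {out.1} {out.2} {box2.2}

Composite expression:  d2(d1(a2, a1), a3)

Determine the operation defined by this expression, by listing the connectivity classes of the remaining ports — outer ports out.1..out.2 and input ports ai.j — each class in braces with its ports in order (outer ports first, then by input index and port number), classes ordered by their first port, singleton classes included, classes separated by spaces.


Two ports join when wires chain via d2-identified ports.
the subtree at d1 composes to {out.1, a2.1, a2.2} {out.2} {a1.1} {a1.2} on (a2, a1); out.j = own outer ports
the subtree at d2 composes to {out.1} {out.2} {a1.1} {a1.2} {a2.1, a2.2} {a3.1} {a3.2} on (a2, a1, a3); out.j = own outer ports

{out.1} {out.2} {a1.1} {a1.2} {a2.1, a2.2} {a3.1} {a3.2}


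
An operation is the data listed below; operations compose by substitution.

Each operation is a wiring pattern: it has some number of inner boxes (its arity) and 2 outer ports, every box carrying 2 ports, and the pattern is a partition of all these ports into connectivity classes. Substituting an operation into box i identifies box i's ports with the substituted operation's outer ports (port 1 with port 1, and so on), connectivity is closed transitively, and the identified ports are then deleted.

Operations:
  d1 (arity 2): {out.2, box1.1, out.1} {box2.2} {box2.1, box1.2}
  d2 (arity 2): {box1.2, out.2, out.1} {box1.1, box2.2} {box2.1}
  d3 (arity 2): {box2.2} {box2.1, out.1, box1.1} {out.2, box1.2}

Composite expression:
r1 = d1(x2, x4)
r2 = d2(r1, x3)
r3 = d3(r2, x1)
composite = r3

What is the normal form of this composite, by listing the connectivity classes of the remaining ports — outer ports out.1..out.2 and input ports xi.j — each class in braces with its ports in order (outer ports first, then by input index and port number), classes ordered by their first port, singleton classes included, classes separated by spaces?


Treat the ports identified at d3 as solder joints: merge, then drop.
through d1, on inputs (x2, x4): {out.1, out.2, x2.1} {x2.2, x4.1} {x4.2} (out.j = stage outer ports)
through d2, on inputs (x2, x4, x3): {out.1, out.2, x2.1, x3.2} {x2.2, x4.1} {x3.1} {x4.2} (out.j = stage outer ports)
through d3, on inputs (x2, x4, x3, x1): {out.1, out.2, x1.1, x2.1, x3.2} {x1.2} {x2.2, x4.1} {x3.1} {x4.2} (out.j = stage outer ports)

{out.1, out.2, x1.1, x2.1, x3.2} {x1.2} {x2.2, x4.1} {x3.1} {x4.2}


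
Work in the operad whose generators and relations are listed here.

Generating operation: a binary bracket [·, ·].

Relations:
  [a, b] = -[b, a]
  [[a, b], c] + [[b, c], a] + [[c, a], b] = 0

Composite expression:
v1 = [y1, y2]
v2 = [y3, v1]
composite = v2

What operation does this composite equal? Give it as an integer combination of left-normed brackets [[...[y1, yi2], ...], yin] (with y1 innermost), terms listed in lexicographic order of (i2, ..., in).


-[[y1, y2], y3]

Antisymmetry and Jacobi reduce to y1-anchored left-normed brackets.
Composite bracket: [y3, [y1, y2]]
The bracket unfolds into 4 signed words via [a, b] = ab - ba (2^2 = 4).
Collect the words opening with y1:
  word y1y2y3 has sign -1, contributing -[[y1, y2], y3]


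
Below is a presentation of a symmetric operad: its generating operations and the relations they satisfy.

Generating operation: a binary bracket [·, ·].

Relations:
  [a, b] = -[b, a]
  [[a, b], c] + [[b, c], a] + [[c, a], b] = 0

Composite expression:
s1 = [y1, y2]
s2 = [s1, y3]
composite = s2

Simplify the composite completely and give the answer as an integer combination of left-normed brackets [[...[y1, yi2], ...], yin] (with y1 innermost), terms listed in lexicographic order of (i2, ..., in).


[[y1, y2], y3]

Left-normed coefficients sit on the y1-initial expansion words.
Composite bracket: [[y1, y2], y3]
Full expansion: 4 signed words from ab - ba (2^2 = 4).
Coefficients come from the y1-initial words:
  from y1y2y3, sign +1: term +[[y1, y2], y3]


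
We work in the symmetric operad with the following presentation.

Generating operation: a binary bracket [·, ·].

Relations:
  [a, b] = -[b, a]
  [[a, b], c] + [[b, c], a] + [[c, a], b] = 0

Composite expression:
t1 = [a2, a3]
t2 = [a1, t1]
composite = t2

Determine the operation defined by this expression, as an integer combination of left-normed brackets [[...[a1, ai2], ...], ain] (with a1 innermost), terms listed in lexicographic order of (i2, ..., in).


[[a1, a2], a3] - [[a1, a3], a2]

In the tensor algebra, words opening a1 carry the a1-anchored form.
Composite bracket: [a1, [a2, a3]]
Full expansion: 4 signed words from ab - ba (2^2 = 4).
The a1-initial words carry the normal form:
  a1a2a3 appears with sign +1, giving the term +[[a1, a2], a3]
  a1a3a2 appears with sign -1, giving the term -[[a1, a3], a2]


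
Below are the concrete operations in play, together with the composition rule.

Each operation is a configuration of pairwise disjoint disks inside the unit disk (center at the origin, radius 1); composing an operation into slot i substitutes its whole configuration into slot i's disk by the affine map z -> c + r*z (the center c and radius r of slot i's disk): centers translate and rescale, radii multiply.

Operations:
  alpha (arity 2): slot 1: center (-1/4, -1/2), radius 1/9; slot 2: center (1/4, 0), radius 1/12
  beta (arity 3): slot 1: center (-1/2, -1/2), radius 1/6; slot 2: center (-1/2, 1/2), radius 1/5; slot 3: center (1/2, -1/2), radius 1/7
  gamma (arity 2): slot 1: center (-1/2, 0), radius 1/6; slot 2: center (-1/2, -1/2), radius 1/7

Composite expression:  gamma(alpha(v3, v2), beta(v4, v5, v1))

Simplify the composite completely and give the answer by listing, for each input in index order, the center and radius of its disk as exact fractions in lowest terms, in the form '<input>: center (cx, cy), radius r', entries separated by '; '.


v1: center (-3/7, -4/7), radius 1/49; v2: center (-11/24, 0), radius 1/72; v3: center (-13/24, -1/12), radius 1/54; v4: center (-4/7, -4/7), radius 1/42; v5: center (-4/7, -3/7), radius 1/35


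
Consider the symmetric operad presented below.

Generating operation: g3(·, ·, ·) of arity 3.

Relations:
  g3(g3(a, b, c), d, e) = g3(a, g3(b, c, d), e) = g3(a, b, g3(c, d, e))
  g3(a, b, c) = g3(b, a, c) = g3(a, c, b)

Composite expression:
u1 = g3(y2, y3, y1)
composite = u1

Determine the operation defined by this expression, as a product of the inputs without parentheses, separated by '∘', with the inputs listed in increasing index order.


y1 ∘ y2 ∘ y3


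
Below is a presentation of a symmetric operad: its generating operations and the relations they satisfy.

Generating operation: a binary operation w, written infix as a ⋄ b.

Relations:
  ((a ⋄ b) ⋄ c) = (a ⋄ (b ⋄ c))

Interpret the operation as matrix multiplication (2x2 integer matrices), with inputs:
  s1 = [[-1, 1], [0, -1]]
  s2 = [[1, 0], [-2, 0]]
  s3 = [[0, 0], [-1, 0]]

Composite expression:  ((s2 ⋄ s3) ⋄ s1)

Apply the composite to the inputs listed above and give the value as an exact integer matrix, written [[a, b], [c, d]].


[[0, 0], [0, 0]]

(s2 ⋄ s3) = [[0, 0], [0, 0]]
((s2 ⋄ s3) ⋄ s1) = [[0, 0], [0, 0]]


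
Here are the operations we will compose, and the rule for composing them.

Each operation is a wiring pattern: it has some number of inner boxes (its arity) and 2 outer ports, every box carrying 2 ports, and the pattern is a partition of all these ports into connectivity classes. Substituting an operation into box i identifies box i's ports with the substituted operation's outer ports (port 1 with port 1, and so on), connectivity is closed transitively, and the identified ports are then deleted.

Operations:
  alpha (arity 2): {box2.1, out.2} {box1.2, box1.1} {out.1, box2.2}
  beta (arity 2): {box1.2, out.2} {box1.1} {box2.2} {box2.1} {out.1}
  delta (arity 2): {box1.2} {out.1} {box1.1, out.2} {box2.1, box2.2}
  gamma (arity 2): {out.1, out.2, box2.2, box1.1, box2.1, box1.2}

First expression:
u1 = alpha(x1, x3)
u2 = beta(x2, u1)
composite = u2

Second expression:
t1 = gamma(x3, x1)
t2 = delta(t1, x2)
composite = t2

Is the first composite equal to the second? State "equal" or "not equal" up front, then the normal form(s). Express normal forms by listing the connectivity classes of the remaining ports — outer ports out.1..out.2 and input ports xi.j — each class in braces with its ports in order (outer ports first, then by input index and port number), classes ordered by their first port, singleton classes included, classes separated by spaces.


not equal: they reduce to {out.1} {out.2, x2.2} {x1.1, x1.2} {x2.1} {x3.1} {x3.2} and {out.1} {out.2, x1.1, x1.2, x3.1, x3.2} {x2.1, x2.2}

The first expression, normalized: {out.1} {out.2, x2.2} {x1.1, x1.2} {x2.1} {x3.1} {x3.2}
The second expression, normalized: {out.1} {out.2, x1.1, x1.2, x3.1, x3.2} {x2.1, x2.2}
Different reductions; not equal.
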